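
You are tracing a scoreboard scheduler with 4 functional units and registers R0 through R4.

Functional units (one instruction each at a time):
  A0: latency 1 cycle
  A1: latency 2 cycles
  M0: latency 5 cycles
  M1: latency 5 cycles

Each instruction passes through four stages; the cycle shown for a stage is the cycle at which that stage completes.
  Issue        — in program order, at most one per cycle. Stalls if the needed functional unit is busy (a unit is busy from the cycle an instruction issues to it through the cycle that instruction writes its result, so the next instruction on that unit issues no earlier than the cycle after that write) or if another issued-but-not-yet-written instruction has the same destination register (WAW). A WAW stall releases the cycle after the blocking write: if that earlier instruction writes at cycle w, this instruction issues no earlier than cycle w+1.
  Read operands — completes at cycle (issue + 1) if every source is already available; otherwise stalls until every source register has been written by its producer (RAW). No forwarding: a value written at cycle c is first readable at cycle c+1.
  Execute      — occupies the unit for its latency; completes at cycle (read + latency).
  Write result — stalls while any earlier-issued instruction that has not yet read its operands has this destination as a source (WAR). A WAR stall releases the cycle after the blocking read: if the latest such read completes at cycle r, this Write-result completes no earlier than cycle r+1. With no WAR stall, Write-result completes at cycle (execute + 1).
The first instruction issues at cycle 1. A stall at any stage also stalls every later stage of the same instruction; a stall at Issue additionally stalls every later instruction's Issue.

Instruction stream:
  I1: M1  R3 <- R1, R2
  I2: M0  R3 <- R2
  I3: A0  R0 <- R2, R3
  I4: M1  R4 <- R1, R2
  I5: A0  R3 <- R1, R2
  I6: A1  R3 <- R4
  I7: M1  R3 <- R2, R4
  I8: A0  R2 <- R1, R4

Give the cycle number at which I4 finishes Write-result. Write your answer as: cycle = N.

cycle = 18

c1: I1 issues→M1
c2: I1 reads
c7: I1 exec-done
c8: I1 writes R3
c9: I2 issues→M0
c10: I2 reads | I3 issues→A0
c11: I4 issues→M1
c12: I4 reads
c15: I2 exec-done
c16: I2 writes R3
c17: I3 reads | I4 exec-done
c18: I3 exec-done | I4 writes R4
c19: I3 writes R0
c20: I5 issues→A0
c21: I5 reads
c22: I5 exec-done
c23: I5 writes R3
c24: I6 issues→A1
c25: I6 reads
c27: I6 exec-done
c28: I6 writes R3
c29: I7 issues→M1
c30: I7 reads | I8 issues→A0
c31: I8 reads
c32: I8 exec-done
c33: I8 writes R2
c35: I7 exec-done
c36: I7 writes R3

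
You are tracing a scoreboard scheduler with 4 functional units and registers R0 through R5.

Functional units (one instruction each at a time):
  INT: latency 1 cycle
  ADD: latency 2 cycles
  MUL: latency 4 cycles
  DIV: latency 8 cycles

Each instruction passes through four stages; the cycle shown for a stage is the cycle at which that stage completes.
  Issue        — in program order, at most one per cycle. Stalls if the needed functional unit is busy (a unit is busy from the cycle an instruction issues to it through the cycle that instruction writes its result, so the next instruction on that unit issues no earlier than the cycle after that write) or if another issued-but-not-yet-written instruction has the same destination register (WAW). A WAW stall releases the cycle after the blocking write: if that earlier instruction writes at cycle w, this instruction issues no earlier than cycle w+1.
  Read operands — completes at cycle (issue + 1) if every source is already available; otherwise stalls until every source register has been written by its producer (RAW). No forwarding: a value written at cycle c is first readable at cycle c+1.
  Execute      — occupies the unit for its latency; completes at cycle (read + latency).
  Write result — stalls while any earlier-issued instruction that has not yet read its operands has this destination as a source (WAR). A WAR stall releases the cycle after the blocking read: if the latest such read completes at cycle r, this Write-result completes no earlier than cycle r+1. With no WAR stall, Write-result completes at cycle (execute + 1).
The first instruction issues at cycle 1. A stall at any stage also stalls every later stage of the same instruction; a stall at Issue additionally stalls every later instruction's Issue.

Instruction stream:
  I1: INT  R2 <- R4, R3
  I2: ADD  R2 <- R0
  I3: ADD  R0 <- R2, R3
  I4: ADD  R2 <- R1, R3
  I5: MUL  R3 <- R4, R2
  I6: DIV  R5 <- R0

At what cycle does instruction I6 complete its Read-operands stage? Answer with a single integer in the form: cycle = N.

cycle = 18

t=1  I1→INT
t=2  I1 RO
t=3  I1 EX
t=4  I1 WR R2
t=5  I2→ADD
t=6  I2 RO
t=8  I2 EX
t=9  I2 WR R2
t=10  I3→ADD
t=11  I3 RO
t=13  I3 EX
t=14  I3 WR R0
t=15  I4→ADD
t=16  I4 RO; I5→MUL
t=17  I6→DIV
t=18  I4 EX; I6 RO
t=19  I4 WR R2
t=20  I5 RO
t=24  I5 EX
t=25  I5 WR R3
t=26  I6 EX
t=27  I6 WR R5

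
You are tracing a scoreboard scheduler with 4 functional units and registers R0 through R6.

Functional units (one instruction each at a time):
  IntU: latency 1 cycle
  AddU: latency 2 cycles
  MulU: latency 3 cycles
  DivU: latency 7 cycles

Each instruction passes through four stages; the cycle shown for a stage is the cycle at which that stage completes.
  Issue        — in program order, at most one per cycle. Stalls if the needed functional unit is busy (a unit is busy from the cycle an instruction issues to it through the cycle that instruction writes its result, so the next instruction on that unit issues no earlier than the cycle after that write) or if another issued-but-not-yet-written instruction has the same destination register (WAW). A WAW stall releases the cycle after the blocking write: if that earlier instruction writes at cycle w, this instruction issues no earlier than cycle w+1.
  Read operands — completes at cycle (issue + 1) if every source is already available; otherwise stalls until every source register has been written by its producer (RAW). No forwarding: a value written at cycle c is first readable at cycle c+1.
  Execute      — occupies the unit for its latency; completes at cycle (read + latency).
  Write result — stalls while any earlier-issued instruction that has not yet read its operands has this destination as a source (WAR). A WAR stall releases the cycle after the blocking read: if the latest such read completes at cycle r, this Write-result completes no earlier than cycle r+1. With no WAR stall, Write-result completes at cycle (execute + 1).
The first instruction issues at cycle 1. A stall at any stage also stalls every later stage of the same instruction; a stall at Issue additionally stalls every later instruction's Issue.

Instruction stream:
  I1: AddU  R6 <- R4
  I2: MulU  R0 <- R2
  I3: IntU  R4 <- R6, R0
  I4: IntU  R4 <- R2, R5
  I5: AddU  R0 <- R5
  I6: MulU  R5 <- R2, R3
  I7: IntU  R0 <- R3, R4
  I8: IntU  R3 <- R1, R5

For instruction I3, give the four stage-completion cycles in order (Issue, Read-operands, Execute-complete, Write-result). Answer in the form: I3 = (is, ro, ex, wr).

[I1] 1/2/4/5
[I2] 2/3/6/7
[I3] 3/8/9/10  (RAW R0: wait I2 write@7)
[I4] 11/12/13/14  (struct: IntU busy until I3 writes@10)
[I5] 12/13/15/16
[I6] 13/14/17/18
[I7] 17/18/19/20  (WAW R0: wait I5 write@16)
[I8] 21/22/23/24  (struct: IntU busy until I7 writes@20)

I3 = (3, 8, 9, 10)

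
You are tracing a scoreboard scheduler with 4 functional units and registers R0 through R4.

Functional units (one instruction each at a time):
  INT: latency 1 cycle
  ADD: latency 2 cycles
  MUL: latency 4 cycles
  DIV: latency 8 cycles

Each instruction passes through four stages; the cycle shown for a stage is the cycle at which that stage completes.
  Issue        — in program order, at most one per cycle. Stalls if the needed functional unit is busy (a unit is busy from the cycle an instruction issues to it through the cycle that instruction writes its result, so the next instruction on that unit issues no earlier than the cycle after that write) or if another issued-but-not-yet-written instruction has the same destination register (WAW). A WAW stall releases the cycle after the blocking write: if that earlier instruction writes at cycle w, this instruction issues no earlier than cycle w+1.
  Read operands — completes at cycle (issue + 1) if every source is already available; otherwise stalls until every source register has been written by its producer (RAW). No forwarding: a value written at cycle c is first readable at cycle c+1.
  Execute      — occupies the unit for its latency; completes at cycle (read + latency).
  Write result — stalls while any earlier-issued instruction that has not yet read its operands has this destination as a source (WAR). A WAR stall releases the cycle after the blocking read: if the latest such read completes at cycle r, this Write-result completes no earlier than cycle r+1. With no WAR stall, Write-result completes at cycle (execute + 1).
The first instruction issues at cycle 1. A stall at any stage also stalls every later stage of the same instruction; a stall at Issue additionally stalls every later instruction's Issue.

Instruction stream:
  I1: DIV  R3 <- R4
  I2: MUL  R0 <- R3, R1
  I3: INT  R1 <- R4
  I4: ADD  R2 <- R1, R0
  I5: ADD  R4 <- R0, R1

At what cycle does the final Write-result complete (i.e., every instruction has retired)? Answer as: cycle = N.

  I1 | 1 | 2 | 10 | 11
  I2 | 2 | 12 | 16 | 17   RAW R3: wait I1 write@11
  I3 | 3 | 4 | 5 | 13   WAR R1: wait I2 read@12
  I4 | 4 | 18 | 20 | 21   RAW R0: wait I2 write@17
  I5 | 22 | 23 | 25 | 26   struct: ADD busy until I4 writes@21

cycle = 26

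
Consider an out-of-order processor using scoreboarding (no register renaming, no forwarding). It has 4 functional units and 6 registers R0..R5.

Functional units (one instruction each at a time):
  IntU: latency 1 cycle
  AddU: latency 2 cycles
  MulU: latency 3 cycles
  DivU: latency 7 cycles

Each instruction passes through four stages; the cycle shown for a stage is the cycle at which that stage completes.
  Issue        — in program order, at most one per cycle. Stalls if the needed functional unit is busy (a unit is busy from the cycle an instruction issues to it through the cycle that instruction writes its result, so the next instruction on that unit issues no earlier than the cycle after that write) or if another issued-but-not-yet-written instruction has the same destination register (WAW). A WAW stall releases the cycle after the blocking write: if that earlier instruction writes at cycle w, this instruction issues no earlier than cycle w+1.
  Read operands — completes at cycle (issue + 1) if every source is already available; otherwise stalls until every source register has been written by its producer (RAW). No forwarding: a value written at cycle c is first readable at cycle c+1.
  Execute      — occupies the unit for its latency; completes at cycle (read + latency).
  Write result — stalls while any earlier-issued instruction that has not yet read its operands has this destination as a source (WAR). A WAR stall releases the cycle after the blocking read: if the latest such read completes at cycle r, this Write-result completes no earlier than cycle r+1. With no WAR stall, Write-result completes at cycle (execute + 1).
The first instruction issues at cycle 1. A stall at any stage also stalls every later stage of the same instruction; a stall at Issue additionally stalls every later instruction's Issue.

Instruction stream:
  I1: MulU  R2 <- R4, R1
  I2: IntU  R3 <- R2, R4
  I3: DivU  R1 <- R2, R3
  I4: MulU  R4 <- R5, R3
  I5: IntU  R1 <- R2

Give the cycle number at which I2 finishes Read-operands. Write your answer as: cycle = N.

cycle = 7

1) issue 1, read 2, done 5, write 6
2) issue 2, read 7, done 8, write 9  <RAW R2: wait I1 write@6>
3) issue 3, read 10, done 17, write 18  <RAW R3: wait I2 write@9>
4) issue 7, read 10, done 13, write 14  <struct: MulU busy until I1 writes@6 / RAW R3: wait I2 write@9>
5) issue 19, read 20, done 21, write 22  <WAW R1: wait I3 write@18>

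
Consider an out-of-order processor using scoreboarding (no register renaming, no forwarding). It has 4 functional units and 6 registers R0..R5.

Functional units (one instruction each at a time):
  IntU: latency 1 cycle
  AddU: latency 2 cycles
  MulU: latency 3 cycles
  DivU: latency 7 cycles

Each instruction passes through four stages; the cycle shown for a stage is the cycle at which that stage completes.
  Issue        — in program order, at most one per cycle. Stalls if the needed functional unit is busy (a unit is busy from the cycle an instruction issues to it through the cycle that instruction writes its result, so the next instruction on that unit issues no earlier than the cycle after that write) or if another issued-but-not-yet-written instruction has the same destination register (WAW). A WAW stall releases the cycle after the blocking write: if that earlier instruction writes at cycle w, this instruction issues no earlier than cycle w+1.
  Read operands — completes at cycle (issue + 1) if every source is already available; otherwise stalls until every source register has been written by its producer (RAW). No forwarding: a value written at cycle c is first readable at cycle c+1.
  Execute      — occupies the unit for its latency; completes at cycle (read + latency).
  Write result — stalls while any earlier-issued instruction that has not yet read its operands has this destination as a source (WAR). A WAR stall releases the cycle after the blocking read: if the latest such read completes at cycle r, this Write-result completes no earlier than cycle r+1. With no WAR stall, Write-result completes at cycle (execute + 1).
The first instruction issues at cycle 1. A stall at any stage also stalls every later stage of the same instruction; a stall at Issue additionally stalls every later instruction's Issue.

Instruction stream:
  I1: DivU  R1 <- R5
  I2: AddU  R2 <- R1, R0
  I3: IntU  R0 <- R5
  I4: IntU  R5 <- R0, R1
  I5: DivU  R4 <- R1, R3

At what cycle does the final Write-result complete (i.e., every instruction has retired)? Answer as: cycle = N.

cycle = 23

[I1] 1/2/9/10
[I2] 2/11/13/14  (RAW R1: wait I1 write@10)
[I3] 3/4/5/12  (WAR R0: wait I2 read@11)
[I4] 13/14/15/16  (struct: IntU busy until I3 writes@12)
[I5] 14/15/22/23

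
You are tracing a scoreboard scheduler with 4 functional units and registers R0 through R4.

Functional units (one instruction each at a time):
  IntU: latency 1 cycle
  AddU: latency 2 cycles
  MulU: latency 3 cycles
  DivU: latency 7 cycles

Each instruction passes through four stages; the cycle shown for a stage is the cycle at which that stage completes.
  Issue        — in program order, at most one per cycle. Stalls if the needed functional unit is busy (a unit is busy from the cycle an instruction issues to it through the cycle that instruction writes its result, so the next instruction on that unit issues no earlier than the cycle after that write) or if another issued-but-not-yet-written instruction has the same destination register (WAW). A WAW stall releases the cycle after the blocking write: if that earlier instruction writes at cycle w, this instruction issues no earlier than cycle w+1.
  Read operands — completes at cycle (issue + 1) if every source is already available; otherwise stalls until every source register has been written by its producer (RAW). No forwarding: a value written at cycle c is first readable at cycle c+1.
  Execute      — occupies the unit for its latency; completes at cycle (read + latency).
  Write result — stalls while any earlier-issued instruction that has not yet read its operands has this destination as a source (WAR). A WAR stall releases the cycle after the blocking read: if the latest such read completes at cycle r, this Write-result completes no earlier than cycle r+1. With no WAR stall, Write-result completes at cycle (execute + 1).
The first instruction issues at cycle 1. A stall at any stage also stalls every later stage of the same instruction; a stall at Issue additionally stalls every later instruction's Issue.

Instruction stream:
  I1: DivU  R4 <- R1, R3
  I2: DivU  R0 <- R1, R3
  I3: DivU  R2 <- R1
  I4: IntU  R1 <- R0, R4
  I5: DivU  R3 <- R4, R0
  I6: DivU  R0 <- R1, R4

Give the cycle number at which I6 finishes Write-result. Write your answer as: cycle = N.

cycle = 50

[1] I1→DivU
[2] I1 RO
[9] I1 EX
[10] I1 WR R4
[11] I2→DivU
[12] I2 RO
[19] I2 EX
[20] I2 WR R0
[21] I3→DivU
[22] I3 RO, I4→IntU
[23] I4 RO
[24] I4 EX
[25] I4 WR R1
[29] I3 EX
[30] I3 WR R2
[31] I5→DivU
[32] I5 RO
[39] I5 EX
[40] I5 WR R3
[41] I6→DivU
[42] I6 RO
[49] I6 EX
[50] I6 WR R0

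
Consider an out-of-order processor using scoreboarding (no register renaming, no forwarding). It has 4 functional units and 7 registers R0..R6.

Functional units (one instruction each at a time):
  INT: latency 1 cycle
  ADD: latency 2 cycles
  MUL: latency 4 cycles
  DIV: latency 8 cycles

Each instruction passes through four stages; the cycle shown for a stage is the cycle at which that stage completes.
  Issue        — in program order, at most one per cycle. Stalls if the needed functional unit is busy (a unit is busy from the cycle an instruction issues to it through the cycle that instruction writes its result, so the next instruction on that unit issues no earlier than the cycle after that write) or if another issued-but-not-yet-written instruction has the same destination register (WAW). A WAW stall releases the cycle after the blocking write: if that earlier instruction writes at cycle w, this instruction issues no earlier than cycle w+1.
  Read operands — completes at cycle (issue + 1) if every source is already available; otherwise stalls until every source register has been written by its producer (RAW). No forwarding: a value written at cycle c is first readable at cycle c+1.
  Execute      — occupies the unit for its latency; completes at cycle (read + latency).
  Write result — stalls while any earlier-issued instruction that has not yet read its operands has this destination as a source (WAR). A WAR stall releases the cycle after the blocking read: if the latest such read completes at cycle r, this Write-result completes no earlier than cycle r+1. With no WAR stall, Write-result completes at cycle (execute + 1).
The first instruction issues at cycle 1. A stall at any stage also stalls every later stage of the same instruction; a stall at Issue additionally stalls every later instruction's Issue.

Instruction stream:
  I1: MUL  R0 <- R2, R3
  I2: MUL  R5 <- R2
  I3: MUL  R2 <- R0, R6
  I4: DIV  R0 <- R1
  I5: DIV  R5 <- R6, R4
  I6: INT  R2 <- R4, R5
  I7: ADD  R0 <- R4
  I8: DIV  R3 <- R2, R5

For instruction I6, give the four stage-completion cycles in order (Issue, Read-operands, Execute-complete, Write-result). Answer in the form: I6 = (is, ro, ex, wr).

I6 = (28, 38, 39, 40)

t=1  issue I1 (MUL)
t=2  I1 read-ops
t=6  I1 finished on MUL
t=7  I1→R0
t=8  issue I2 (MUL)
t=9  I2 read-ops
t=13  I2 finished on MUL
t=14  I2→R5
t=15  issue I3 (MUL)
t=16  I3 read-ops · issue I4 (DIV)
t=17  I4 read-ops
t=20  I3 finished on MUL
t=21  I3→R2
t=25  I4 finished on DIV
t=26  I4→R0
t=27  issue I5 (DIV)
t=28  I5 read-ops · issue I6 (INT)
t=29  issue I7 (ADD)
t=30  I7 read-ops
t=32  I7 finished on ADD
t=33  I7→R0
t=36  I5 finished on DIV
t=37  I5→R5
t=38  I6 read-ops · issue I8 (DIV)
t=39  I6 finished on INT
t=40  I6→R2
t=41  I8 read-ops
t=49  I8 finished on DIV
t=50  I8→R3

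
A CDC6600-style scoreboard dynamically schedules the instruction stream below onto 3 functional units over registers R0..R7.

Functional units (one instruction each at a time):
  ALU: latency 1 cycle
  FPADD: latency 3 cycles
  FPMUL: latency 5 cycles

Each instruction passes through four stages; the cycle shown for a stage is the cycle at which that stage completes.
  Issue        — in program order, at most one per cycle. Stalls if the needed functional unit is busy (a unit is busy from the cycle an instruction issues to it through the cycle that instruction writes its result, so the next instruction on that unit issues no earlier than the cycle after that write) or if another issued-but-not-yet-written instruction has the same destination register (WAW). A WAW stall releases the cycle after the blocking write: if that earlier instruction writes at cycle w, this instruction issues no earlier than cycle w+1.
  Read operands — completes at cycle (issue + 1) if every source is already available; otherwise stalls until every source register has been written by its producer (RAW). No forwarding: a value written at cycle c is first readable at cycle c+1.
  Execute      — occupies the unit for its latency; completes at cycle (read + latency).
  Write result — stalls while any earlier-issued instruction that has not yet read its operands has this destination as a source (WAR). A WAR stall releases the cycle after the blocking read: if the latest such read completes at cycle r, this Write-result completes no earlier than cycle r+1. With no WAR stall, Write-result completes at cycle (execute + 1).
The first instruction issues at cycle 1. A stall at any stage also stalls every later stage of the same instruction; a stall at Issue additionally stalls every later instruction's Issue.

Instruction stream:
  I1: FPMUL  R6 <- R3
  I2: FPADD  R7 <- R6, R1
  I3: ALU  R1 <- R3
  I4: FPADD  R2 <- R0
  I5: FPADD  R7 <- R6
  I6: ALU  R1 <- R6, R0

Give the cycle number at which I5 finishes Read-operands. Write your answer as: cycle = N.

cycle = 21

I1  is:1  ro:2  ex:7  wr:8
I2  is:2  ro:9  ex:12  wr:13  — RAW R6: wait I1 write@8
I3  is:3  ro:4  ex:5  wr:10  — WAR R1: wait I2 read@9
I4  is:14  ro:15  ex:18  wr:19  — struct: FPADD busy until I2 writes@13
I5  is:20  ro:21  ex:24  wr:25  — struct: FPADD busy until I4 writes@19
I6  is:21  ro:22  ex:23  wr:24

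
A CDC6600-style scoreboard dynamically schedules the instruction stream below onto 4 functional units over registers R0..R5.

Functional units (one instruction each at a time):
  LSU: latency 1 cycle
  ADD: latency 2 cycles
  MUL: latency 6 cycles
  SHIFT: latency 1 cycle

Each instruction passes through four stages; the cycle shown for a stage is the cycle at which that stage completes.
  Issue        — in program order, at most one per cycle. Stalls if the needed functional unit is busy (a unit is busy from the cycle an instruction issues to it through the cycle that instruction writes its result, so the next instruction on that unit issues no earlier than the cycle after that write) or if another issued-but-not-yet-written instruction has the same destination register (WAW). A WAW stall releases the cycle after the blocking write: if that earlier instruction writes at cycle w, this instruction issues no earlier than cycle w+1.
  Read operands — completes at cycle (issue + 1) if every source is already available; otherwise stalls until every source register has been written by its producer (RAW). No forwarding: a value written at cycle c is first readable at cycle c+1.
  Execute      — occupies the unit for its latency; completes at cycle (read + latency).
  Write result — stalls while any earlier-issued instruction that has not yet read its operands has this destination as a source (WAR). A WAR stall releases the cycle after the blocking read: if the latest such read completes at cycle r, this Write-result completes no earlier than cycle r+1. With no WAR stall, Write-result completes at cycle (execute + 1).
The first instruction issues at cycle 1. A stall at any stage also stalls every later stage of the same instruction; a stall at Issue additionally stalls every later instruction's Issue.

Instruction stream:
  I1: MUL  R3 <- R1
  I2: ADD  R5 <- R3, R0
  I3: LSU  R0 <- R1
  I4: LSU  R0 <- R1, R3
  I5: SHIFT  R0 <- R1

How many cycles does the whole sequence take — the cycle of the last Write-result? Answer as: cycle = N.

cycle 1: I1 dispatched to MUL
cycle 2: I1 operands ready · I2 dispatched to ADD
cycle 3: I3 dispatched to LSU
cycle 4: I3 operands ready
cycle 5: I3 complete
cycle 8: I1 complete
cycle 9: R3←I1
cycle 10: I2 operands ready
cycle 11: R0←I3
cycle 12: I2 complete · I4 dispatched to LSU
cycle 13: R5←I2 · I4 operands ready
cycle 14: I4 complete
cycle 15: R0←I4
cycle 16: I5 dispatched to SHIFT
cycle 17: I5 operands ready
cycle 18: I5 complete
cycle 19: R0←I5

cycle = 19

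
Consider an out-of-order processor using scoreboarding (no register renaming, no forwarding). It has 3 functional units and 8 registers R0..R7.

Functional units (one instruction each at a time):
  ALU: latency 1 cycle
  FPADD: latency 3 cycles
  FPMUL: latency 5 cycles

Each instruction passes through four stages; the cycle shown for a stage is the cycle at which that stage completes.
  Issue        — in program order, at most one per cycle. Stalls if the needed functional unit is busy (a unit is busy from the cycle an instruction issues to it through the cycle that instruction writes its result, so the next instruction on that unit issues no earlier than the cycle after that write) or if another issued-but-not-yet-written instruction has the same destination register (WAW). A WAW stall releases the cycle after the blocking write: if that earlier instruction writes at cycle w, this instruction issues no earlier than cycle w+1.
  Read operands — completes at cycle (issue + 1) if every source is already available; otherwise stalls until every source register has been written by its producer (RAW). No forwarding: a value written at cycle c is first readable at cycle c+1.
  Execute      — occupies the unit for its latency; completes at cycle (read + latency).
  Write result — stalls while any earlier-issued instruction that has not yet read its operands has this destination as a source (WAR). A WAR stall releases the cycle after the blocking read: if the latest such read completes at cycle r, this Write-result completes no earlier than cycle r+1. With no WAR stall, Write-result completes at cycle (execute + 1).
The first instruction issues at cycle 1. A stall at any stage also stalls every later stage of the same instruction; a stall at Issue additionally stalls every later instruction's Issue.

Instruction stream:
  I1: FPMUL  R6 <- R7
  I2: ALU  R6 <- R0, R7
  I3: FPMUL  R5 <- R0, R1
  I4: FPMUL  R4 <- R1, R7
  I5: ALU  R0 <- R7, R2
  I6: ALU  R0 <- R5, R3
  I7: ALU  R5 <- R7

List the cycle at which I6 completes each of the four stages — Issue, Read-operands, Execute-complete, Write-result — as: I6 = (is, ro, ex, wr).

I6 = (23, 24, 25, 26)

t=1  I1 dispatched to FPMUL
t=2  I1 operands ready
t=7  I1 complete
t=8  R6←I1
t=9  I2 dispatched to ALU
t=10  I2 operands ready | I3 dispatched to FPMUL
t=11  I2 complete | I3 operands ready
t=12  R6←I2
t=16  I3 complete
t=17  R5←I3
t=18  I4 dispatched to FPMUL
t=19  I4 operands ready | I5 dispatched to ALU
t=20  I5 operands ready
t=21  I5 complete
t=22  R0←I5
t=23  I6 dispatched to ALU
t=24  I4 complete | I6 operands ready
t=25  R4←I4 | I6 complete
t=26  R0←I6
t=27  I7 dispatched to ALU
t=28  I7 operands ready
t=29  I7 complete
t=30  R5←I7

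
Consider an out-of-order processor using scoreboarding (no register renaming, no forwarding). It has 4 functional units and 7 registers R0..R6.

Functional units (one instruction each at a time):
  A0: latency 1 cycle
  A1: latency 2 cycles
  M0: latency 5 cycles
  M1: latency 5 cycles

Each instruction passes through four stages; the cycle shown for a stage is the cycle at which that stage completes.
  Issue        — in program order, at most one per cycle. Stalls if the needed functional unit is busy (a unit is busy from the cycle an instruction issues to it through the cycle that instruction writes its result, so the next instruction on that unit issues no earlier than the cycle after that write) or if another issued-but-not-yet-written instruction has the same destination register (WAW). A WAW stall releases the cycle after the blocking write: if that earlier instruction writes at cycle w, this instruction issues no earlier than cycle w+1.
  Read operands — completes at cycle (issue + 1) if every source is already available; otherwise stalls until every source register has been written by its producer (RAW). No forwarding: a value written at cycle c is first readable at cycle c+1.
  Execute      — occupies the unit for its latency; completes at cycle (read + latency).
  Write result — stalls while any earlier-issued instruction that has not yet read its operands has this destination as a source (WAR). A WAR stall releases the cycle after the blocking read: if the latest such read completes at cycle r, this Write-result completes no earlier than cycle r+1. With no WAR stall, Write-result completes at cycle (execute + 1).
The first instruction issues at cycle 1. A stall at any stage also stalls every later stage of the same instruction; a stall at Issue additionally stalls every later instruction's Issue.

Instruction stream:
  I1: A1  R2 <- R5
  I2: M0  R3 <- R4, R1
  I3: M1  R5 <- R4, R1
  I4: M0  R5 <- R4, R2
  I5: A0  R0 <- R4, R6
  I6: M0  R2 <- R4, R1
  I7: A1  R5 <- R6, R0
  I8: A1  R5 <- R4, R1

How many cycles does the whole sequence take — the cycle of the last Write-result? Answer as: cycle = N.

cycle = 29

I1: IS=1 RO=2 EX=4 WR=5
I2: IS=2 RO=3 EX=8 WR=9
I3: IS=3 RO=4 EX=9 WR=10
I4: IS=11 RO=12 EX=17 WR=18  [WAW R5: wait I3 write@10]
I5: IS=12 RO=13 EX=14 WR=15
I6: IS=19 RO=20 EX=25 WR=26  [struct: M0 busy until I4 writes@18]
I7: IS=20 RO=21 EX=23 WR=24
I8: IS=25 RO=26 EX=28 WR=29  [struct: A1 busy until I7 writes@24]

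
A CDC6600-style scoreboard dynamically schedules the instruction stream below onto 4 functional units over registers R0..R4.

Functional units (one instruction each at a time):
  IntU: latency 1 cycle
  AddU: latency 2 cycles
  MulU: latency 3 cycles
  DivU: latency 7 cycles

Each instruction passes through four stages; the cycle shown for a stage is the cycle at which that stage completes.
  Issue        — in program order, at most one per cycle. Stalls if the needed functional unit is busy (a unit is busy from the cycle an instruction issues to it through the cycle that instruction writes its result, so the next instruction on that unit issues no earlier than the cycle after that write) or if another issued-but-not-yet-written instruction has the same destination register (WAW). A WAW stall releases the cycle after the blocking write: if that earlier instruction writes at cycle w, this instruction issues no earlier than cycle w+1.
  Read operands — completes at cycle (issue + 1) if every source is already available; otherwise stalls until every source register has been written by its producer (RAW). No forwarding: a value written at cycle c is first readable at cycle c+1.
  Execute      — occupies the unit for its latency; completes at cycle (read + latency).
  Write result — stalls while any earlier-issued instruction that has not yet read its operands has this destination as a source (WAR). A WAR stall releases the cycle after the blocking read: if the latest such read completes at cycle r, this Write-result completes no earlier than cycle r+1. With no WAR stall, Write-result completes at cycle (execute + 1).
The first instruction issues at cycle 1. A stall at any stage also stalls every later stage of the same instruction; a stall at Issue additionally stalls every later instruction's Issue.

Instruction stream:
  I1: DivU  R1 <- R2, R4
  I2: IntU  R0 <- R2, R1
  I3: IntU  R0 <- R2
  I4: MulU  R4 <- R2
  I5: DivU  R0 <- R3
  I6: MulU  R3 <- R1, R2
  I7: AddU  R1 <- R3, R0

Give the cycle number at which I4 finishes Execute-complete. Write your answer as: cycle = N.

cycle = 19

  I1 | 1 | 2 | 9 | 10
  I2 | 2 | 11 | 12 | 13   RAW R1: wait I1 write@10
  I3 | 14 | 15 | 16 | 17   struct: IntU busy until I2 writes@13
  I4 | 15 | 16 | 19 | 20
  I5 | 18 | 19 | 26 | 27   WAW R0: wait I3 write@17
  I6 | 21 | 22 | 25 | 26   struct: MulU busy until I4 writes@20
  I7 | 22 | 28 | 30 | 31   RAW R0: wait I5 write@27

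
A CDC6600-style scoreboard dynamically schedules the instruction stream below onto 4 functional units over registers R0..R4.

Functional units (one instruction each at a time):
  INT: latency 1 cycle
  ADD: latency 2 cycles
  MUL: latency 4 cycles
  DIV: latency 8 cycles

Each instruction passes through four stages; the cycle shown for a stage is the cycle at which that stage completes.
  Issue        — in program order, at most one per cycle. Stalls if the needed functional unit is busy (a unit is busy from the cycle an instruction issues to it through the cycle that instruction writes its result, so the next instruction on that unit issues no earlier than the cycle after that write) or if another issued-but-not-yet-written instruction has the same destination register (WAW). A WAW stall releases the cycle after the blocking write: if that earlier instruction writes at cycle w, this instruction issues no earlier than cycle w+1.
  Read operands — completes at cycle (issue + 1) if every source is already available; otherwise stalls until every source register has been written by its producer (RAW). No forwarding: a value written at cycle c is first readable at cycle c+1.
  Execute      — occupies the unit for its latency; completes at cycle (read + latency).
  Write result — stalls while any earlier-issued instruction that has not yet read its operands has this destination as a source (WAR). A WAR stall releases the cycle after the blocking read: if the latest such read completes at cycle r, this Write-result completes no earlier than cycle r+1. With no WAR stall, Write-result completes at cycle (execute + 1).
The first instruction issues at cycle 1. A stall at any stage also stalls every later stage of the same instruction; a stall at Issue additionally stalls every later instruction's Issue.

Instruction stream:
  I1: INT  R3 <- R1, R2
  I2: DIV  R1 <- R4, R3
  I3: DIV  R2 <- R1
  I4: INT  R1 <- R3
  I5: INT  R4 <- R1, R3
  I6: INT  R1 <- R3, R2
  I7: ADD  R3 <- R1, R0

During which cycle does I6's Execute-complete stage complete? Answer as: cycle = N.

cycle = 27

I1  is:1  ro:2  ex:3  wr:4
I2  is:2  ro:5  ex:13  wr:14  — RAW R3: wait I1 write@4
I3  is:15  ro:16  ex:24  wr:25  — struct: DIV busy until I2 writes@14
I4  is:16  ro:17  ex:18  wr:19
I5  is:20  ro:21  ex:22  wr:23  — struct: INT busy until I4 writes@19
I6  is:24  ro:26  ex:27  wr:28  — struct: INT busy until I5 writes@23, RAW R2: wait I3 write@25
I7  is:25  ro:29  ex:31  wr:32  — RAW R1: wait I6 write@28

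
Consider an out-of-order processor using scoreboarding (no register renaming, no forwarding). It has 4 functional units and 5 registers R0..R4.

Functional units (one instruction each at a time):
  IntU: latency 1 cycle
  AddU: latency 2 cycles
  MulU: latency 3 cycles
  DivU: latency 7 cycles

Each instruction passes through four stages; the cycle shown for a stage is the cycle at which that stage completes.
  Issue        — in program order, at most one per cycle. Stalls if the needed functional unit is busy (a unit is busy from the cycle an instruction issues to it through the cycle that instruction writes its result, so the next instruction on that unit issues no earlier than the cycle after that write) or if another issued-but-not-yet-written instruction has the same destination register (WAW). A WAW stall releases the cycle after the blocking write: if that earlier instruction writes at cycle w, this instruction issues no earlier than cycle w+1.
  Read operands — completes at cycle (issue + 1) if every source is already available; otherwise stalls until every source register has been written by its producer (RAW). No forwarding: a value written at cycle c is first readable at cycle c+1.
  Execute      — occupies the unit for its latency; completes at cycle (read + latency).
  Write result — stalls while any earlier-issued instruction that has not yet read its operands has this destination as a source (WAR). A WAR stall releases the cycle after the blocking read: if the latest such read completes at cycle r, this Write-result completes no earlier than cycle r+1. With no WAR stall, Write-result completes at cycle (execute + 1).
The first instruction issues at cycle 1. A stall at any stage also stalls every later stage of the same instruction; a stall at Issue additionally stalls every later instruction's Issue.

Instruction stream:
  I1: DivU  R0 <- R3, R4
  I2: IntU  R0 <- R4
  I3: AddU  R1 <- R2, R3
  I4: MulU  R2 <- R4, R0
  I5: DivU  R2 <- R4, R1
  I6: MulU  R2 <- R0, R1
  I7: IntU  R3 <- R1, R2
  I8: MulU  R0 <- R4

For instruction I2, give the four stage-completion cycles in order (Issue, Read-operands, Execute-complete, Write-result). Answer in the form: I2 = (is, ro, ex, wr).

I2 = (11, 12, 13, 14)

c1: I1 dispatched to DivU
c2: I1 operands ready
c9: I1 complete
c10: R0←I1
c11: I2 dispatched to IntU
c12: I2 operands ready · I3 dispatched to AddU
c13: I2 complete · I3 operands ready · I4 dispatched to MulU
c14: R0←I2
c15: I3 complete · I4 operands ready
c16: R1←I3
c18: I4 complete
c19: R2←I4
c20: I5 dispatched to DivU
c21: I5 operands ready
c28: I5 complete
c29: R2←I5
c30: I6 dispatched to MulU
c31: I6 operands ready · I7 dispatched to IntU
c34: I6 complete
c35: R2←I6
c36: I7 operands ready · I8 dispatched to MulU
c37: I7 complete · I8 operands ready
c38: R3←I7
c40: I8 complete
c41: R0←I8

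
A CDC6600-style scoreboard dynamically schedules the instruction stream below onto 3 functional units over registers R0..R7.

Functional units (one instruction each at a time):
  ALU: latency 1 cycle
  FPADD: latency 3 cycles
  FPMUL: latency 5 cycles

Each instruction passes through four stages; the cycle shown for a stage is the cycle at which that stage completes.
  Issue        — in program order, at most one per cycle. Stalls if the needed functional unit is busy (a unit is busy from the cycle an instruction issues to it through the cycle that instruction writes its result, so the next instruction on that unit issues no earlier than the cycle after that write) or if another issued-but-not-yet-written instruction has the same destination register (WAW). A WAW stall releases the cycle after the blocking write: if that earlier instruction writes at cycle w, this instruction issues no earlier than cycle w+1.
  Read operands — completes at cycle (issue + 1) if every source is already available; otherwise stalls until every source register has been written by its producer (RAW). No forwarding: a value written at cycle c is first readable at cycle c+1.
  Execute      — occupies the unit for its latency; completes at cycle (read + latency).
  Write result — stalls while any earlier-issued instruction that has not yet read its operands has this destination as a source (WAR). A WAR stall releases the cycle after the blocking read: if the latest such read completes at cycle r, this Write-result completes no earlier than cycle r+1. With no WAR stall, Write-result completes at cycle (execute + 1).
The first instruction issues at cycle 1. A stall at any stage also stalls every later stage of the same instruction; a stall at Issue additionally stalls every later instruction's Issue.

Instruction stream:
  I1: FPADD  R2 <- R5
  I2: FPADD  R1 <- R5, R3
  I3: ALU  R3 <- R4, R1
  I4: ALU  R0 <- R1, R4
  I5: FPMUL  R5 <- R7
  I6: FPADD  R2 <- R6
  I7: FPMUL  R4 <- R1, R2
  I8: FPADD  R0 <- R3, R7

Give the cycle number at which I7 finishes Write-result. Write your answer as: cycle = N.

cycle 1: I1 dispatched to FPADD
cycle 2: I1 operands ready
cycle 5: I1 complete
cycle 6: R2←I1
cycle 7: I2 dispatched to FPADD
cycle 8: I2 operands ready; I3 dispatched to ALU
cycle 11: I2 complete
cycle 12: R1←I2
cycle 13: I3 operands ready
cycle 14: I3 complete
cycle 15: R3←I3
cycle 16: I4 dispatched to ALU
cycle 17: I4 operands ready; I5 dispatched to FPMUL
cycle 18: I4 complete; I5 operands ready; I6 dispatched to FPADD
cycle 19: R0←I4; I6 operands ready
cycle 22: I6 complete
cycle 23: I5 complete; R2←I6
cycle 24: R5←I5
cycle 25: I7 dispatched to FPMUL
cycle 26: I7 operands ready; I8 dispatched to FPADD
cycle 27: I8 operands ready
cycle 30: I8 complete
cycle 31: I7 complete; R0←I8
cycle 32: R4←I7

cycle = 32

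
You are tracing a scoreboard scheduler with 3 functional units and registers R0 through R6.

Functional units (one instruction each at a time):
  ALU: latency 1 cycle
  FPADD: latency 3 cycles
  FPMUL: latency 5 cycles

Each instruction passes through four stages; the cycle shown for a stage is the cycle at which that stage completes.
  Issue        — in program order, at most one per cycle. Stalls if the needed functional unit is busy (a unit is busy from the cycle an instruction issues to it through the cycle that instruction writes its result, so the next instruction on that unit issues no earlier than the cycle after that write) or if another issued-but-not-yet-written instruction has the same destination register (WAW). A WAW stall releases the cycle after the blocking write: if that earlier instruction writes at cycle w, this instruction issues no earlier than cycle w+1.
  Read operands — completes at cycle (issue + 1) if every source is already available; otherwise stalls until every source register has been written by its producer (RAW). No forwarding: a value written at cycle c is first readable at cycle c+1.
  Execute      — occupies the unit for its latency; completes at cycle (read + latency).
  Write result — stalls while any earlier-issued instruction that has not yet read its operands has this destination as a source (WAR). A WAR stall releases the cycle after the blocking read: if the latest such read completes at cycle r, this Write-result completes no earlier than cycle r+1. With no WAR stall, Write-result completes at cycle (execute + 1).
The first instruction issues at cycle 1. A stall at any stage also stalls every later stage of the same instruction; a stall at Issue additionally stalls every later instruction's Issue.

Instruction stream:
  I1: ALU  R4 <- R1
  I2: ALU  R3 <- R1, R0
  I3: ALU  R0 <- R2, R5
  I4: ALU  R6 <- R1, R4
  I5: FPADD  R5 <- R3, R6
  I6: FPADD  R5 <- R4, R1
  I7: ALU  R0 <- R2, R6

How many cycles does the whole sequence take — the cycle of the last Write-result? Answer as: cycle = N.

cycle 1: I1 dispatched to ALU
cycle 2: I1 operands ready
cycle 3: I1 complete
cycle 4: R4←I1
cycle 5: I2 dispatched to ALU
cycle 6: I2 operands ready
cycle 7: I2 complete
cycle 8: R3←I2
cycle 9: I3 dispatched to ALU
cycle 10: I3 operands ready
cycle 11: I3 complete
cycle 12: R0←I3
cycle 13: I4 dispatched to ALU
cycle 14: I4 operands ready · I5 dispatched to FPADD
cycle 15: I4 complete
cycle 16: R6←I4
cycle 17: I5 operands ready
cycle 20: I5 complete
cycle 21: R5←I5
cycle 22: I6 dispatched to FPADD
cycle 23: I6 operands ready · I7 dispatched to ALU
cycle 24: I7 operands ready
cycle 25: I7 complete
cycle 26: I6 complete · R0←I7
cycle 27: R5←I6

cycle = 27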